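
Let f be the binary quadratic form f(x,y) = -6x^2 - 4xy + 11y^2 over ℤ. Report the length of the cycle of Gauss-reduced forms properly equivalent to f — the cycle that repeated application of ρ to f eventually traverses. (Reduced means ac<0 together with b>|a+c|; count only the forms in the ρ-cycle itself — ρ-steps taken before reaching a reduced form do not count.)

D = 280, ⌊√D⌋ = 16
descent: ρ → (11,4,-6)
descent: ρ → (-6,8,9)  [lands on river]
river: ρ → (9,10,-5)
river: ρ → (-5,10,9)
river: ρ → (9,8,-6)
river: ρ → (-6,16,1)
river: ρ → (1,16,-6)
ρ-cycle length = 6 (tail of 2 descent steps not counted)

6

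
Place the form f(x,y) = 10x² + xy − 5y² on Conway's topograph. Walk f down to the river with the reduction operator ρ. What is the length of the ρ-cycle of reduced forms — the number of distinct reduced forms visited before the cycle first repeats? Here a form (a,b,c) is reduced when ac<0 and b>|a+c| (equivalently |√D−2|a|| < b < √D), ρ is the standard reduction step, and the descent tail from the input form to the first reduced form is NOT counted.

D = 201, ⌊√D⌋ = 14
descent: ρ → (-5,9,6)  [lands on river]
river: ρ → (6,3,-8)
river: ρ → (-8,13,1)
river: ρ → (1,13,-8)
river: ρ → (-8,3,6)
river: ρ → (6,9,-5)
river: ρ → (-5,11,4)
river: ρ → (4,13,-2)
river: ρ → (-2,11,10)
river: ρ → (10,9,-3)
river: ρ → (-3,9,10)
river: ρ → (10,11,-2)
river: ρ → (-2,13,4)
river: ρ → (4,11,-5)
ρ-cycle length = 14 (tail of 1 descent step not counted)

14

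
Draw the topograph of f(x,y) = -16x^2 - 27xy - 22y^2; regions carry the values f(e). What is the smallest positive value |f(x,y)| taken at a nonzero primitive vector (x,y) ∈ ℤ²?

translate: b→-5 (≡27 mod 32), so (16,27,22)→(16,-5,11)
flip: (16,-5,11)→(11,5,16)
reduced (well bottom): (11,5,16) with a≤c, −a<b≤a
well minimum |f| = |-11| = 11 (negative-definite)

11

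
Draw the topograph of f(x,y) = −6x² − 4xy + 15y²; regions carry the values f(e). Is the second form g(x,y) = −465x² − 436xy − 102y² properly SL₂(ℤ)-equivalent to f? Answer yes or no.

D₁ = 376, D₂ = 376
river cycle of f (length 16): (-6, 8, 13), (13, 18, -1), (-1, 18, 13), (13, 8, -6), (-6, 16, 5), (5, 14, -9), (-9, 4, 10), (10, 16, -3), (-3, 14, 15), (15, 16, -2), … (6 more)
river cycle of g (length 16): (-1, 18, 13), (13, 8, -6), (-6, 16, 5), (5, 14, -9), (-9, 4, 10), (10, 16, -3), (-3, 14, 15), (15, 16, -2), (-2, 16, 15), (15, 14, -3), … (6 more)
cycles coincide ⇒ equivalent

yes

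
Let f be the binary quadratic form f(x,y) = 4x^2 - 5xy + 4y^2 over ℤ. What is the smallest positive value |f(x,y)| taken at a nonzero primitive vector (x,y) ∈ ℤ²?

translate: b→3 (≡-5 mod 8), so (4,-5,4)→(4,3,3)
flip: (4,3,3)→(3,-3,4)
translate: b→3 (≡-3 mod 6), so (3,-3,4)→(3,3,4)
reduced (well bottom): (3,3,4) with a≤c, −a<b≤a
well minimum = a = 3

3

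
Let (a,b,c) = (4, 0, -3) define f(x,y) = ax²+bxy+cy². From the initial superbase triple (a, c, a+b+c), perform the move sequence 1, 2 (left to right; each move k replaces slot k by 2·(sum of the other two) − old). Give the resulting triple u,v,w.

start (4,-3,1) = (f(1,0),f(0,1),f(1,1))
replace slot 1: 2·((-3)+1) − 4 = -8 → (-8,-3,1)
replace slot 2: 2·((-8)+1) − (-3) = -11 → (-8,-11,1)

-8,-11,1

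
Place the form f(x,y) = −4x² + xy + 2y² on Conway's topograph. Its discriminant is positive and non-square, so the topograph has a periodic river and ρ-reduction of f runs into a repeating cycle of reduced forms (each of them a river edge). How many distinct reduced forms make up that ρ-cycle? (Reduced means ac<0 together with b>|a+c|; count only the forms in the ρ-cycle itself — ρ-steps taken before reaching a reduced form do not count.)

D = 33, ⌊√D⌋ = 5
descent: ρ → (2,3,-3)  [lands on river]
river: ρ → (-3,3,2)
river: ρ → (2,5,-1)
river: ρ → (-1,5,2)
ρ-cycle length = 4 (tail of 1 descent step not counted)

4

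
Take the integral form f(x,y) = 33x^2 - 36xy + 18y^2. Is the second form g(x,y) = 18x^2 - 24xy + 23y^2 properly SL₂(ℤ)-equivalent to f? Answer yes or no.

D₁ = -1080, D₂ = -1080
f: translate: b→30 (≡-36 mod 66), so (33,-36,18)→(33,30,15)
f: flip: (33,30,15)→(15,-30,33)
f: translate: b→0 (≡-30 mod 30), so (15,-30,33)→(15,0,18)
f: reduced (well bottom): (15,0,18) with a≤c, −a<b≤a
g: translate: b→12 (≡-24 mod 36), so (18,-24,23)→(18,12,17)
g: flip: (18,12,17)→(17,-12,18)
g: reduced (well bottom): (17,-12,18) with a≤c, −a<b≤a
reduced forms (15, 0, 18) vs (17, -12, 18) ⇒ inequivalent

no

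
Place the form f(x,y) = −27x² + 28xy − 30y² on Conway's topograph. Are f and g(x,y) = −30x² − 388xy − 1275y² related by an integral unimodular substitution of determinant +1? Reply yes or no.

D₁ = -2456, D₂ = -2456
f is negative-definite; reduce −f:
−f: translate: b→26 (≡-28 mod 54), so (27,-28,30)→(27,26,29)
−f: reduced (well bottom): (27,26,29) with a≤c, −a<b≤a
flip sign back: reduced form of f is (-27,-26,-29)
g is negative-definite; reduce −g:
−g: translate: b→28 (≡388 mod 60), so (30,388,1275)→(30,28,27)
−g: flip: (30,28,27)→(27,-28,30)
−g: translate: b→26 (≡-28 mod 54), so (27,-28,30)→(27,26,29)
−g: reduced (well bottom): (27,26,29) with a≤c, −a<b≤a
flip sign back: reduced form of g is (-27,-26,-29)
reduced forms (-27, -26, -29) vs (-27, -26, -29) ⇒ equivalent

yes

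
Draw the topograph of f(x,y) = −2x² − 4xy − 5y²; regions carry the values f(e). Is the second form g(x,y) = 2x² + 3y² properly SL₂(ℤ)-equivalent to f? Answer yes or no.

D₁ = -24, D₂ = -24
f is negative-definite; reduce −f:
−f: translate: b→0 (≡4 mod 4), so (2,4,5)→(2,0,3)
−f: reduced (well bottom): (2,0,3) with a≤c, −a<b≤a
flip sign back: reduced form of f is (-2,0,-3)
g: reduced (well bottom): (2,0,3) with a≤c, −a<b≤a
reduced forms (-2, 0, -3) vs (2, 0, 3) ⇒ inequivalent

no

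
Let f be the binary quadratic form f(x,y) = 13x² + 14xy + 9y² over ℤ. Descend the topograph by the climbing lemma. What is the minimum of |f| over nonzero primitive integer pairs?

translate: b→-12 (≡14 mod 26), so (13,14,9)→(13,-12,8)
flip: (13,-12,8)→(8,12,13)
translate: b→-4 (≡12 mod 16), so (8,12,13)→(8,-4,9)
reduced (well bottom): (8,-4,9) with a≤c, −a<b≤a
well minimum = a = 8

8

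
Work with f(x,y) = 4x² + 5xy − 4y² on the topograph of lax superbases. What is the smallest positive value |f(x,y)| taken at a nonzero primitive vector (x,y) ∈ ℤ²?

river: ρ → (-4,3,5)
river: ρ → (5,7,-2)
river: ρ → (-2,9,1)
river: ρ → (1,9,-2)
river: ρ → (-2,7,5)
river: ρ → (5,3,-4)
river: ρ → (-4,5,4)
river: ρ → (4,3,-5)
river: ρ → (-5,7,2)
river: ρ → (2,9,-1)
river: ρ → (-1,9,2)
river: ρ → (2,7,-5)
river: ρ → (-5,3,4)
river: ρ → (4,5,-4)
closes: descent 0, river 14
min |a| on river = 1

1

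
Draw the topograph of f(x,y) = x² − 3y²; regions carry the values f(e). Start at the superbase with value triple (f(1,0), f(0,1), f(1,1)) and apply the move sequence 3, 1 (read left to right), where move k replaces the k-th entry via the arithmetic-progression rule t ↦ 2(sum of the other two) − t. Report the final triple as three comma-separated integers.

start (1,-3,-2) = (f(1,0),f(0,1),f(1,1))
replace slot 3: 2·(1+(-3)) − (-2) = -2 → (1,-3,-2)
replace slot 1: 2·((-3)+(-2)) − 1 = -11 → (-11,-3,-2)

-11,-3,-2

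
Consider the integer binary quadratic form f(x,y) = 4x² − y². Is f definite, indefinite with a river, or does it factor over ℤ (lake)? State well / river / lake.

D = b²−4ac = 0² − 4·4·(-1) = 16
D = 4² is a perfect square ⇒ form factors over ℤ ⇒ lakes

lake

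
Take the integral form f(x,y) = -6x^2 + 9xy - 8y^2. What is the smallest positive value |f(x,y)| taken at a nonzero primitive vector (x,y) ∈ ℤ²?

translate: b→3 (≡-9 mod 12), so (6,-9,8)→(6,3,5)
flip: (6,3,5)→(5,-3,6)
reduced (well bottom): (5,-3,6) with a≤c, −a<b≤a
well minimum |f| = |-5| = 5 (negative-definite)

5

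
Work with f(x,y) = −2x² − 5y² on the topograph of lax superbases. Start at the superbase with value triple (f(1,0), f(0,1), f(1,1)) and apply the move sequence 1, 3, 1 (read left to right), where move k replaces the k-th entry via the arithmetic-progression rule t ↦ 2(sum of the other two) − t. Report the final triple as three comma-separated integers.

start (-2,-5,-7) = (f(1,0),f(0,1),f(1,1))
replace slot 1: 2·((-5)+(-7)) − (-2) = -22 → (-22,-5,-7)
replace slot 3: 2·((-22)+(-5)) − (-7) = -47 → (-22,-5,-47)
replace slot 1: 2·((-5)+(-47)) − (-22) = -82 → (-82,-5,-47)

-82,-5,-47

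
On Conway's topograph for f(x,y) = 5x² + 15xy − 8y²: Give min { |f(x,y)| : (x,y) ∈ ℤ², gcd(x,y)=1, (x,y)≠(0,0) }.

river: ρ → (-8,17,3)
river: ρ → (3,19,-2)
river: ρ → (-2,17,12)
river: ρ → (12,7,-7)
river: ρ → (-7,7,12)
river: ρ → (12,17,-2)
river: ρ → (-2,19,3)
river: ρ → (3,17,-8)
river: ρ → (-8,15,5)
river: ρ → (5,15,-8)
closes: descent 0, river 10
min |a| on river = 2

2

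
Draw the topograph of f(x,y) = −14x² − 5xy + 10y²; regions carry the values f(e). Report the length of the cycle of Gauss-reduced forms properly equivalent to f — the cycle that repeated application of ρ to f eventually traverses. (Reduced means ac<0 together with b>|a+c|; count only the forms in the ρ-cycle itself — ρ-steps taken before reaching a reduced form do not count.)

D = 585, ⌊√D⌋ = 24
descent: ρ → (10,5,-14)  [lands on river]
river: ρ → (-14,23,1)
river: ρ → (1,23,-14)
river: ρ → (-14,5,10)
river: ρ → (10,15,-9)
river: ρ → (-9,21,4)
river: ρ → (4,19,-14)
river: ρ → (-14,9,9)
river: ρ → (9,9,-14)
river: ρ → (-14,19,4)
river: ρ → (4,21,-9)
river: ρ → (-9,15,10)
ρ-cycle length = 12 (tail of 1 descent step not counted)

12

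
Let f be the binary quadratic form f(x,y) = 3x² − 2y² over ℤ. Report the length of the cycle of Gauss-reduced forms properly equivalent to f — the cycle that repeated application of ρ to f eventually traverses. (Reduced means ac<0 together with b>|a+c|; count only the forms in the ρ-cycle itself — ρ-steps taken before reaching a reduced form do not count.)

D = 24, ⌊√D⌋ = 4
descent: ρ → (-2,4,1)  [lands on river]
river: ρ → (1,4,-2)
ρ-cycle length = 2 (tail of 1 descent step not counted)

2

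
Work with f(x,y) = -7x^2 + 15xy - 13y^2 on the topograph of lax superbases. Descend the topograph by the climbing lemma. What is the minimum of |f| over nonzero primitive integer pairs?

translate: b→-1 (≡-15 mod 14), so (7,-15,13)→(7,-1,5)
flip: (7,-1,5)→(5,1,7)
reduced (well bottom): (5,1,7) with a≤c, −a<b≤a
well minimum |f| = |-5| = 5 (negative-definite)

5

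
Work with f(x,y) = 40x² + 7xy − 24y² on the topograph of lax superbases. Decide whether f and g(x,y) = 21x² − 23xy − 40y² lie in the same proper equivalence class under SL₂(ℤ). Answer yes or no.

D₁ = 3889, D₂ = 3889
river cycle of f (length 74): (-24, 41, 23), (23, 51, -14), (-14, 61, 3), (3, 59, -34), (-34, 9, 28), (28, 47, -15), (-15, 43, 34), (34, 25, -24), (-24, 23, 35), (35, 47, -12), … (64 more)
river cycle of g (length 74): (-40, 23, 21), (21, 61, -2), (-2, 59, 51), (51, 43, -10), (-10, 57, 16), (16, 39, -37), (-37, 35, 18), (18, 37, -35), (-35, 33, 20), (20, 47, -21), … (64 more)
cycles differ ⇒ inequivalent

no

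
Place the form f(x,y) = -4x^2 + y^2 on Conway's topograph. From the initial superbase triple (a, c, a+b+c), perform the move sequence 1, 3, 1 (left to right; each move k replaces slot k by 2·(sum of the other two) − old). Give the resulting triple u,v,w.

start (-4,1,-3) = (f(1,0),f(0,1),f(1,1))
replace slot 1: 2·(1+(-3)) − (-4) = 0 → (0,1,-3)
replace slot 3: 2·(0+1) − (-3) = 5 → (0,1,5)
replace slot 1: 2·(1+5) − 0 = 12 → (12,1,5)

12,1,5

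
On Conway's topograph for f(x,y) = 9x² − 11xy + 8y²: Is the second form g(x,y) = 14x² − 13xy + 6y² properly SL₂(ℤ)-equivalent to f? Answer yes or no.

D₁ = -167, D₂ = -167
f: translate: b→7 (≡-11 mod 18), so (9,-11,8)→(9,7,6)
f: flip: (9,7,6)→(6,-7,9)
f: translate: b→5 (≡-7 mod 12), so (6,-7,9)→(6,5,8)
f: reduced (well bottom): (6,5,8) with a≤c, −a<b≤a
g: flip: (14,-13,6)→(6,13,14)
g: translate: b→1 (≡13 mod 12), so (6,13,14)→(6,1,7)
g: reduced (well bottom): (6,1,7) with a≤c, −a<b≤a
reduced forms (6, 5, 8) vs (6, 1, 7) ⇒ inequivalent

no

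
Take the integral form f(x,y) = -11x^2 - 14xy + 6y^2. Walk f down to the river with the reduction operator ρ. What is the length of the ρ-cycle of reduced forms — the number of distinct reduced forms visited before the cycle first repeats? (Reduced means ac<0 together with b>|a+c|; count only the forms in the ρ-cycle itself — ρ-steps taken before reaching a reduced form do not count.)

D = 460, ⌊√D⌋ = 21
descent: ρ → (6,14,-11)  [lands on river]
river: ρ → (-11,8,9)
river: ρ → (9,10,-10)
river: ρ → (-10,10,9)
river: ρ → (9,8,-11)
river: ρ → (-11,14,6)
river: ρ → (6,10,-15)
river: ρ → (-15,20,1)
river: ρ → (1,20,-15)
river: ρ → (-15,10,6)
ρ-cycle length = 10 (tail of 1 descent step not counted)

10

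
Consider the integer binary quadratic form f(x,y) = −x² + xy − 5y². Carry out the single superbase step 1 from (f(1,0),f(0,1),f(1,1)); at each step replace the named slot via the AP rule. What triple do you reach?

start (-1,-5,-5) = (f(1,0),f(0,1),f(1,1))
replace slot 1: 2·((-5)+(-5)) − (-1) = -19 → (-19,-5,-5)

-19,-5,-5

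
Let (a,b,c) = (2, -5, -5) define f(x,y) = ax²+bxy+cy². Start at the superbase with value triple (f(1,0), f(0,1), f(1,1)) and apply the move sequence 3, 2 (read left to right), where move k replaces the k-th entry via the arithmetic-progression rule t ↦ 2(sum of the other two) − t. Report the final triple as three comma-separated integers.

start (2,-5,-8) = (f(1,0),f(0,1),f(1,1))
replace slot 3: 2·(2+(-5)) − (-8) = 2 → (2,-5,2)
replace slot 2: 2·(2+2) − (-5) = 13 → (2,13,2)

2,13,2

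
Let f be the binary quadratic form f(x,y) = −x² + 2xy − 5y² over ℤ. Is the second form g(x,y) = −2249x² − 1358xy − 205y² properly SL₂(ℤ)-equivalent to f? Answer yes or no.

D₁ = -16, D₂ = -16
f is negative-definite; reduce −f:
−f: translate: b→0 (≡-2 mod 2), so (1,-2,5)→(1,0,4)
−f: reduced (well bottom): (1,0,4) with a≤c, −a<b≤a
flip sign back: reduced form of f is (-1,0,-4)
g is negative-definite; reduce −g:
−g: flip: (2249,1358,205)→(205,-1358,2249)
−g: translate: b→-128 (≡-1358 mod 410), so (205,-1358,2249)→(205,-128,20)
−g: flip: (205,-128,20)→(20,128,205)
−g: translate: b→8 (≡128 mod 40), so (20,128,205)→(20,8,1)
−g: flip: (20,8,1)→(1,-8,20)
−g: translate: b→0 (≡-8 mod 2), so (1,-8,20)→(1,0,4)
−g: reduced (well bottom): (1,0,4) with a≤c, −a<b≤a
flip sign back: reduced form of g is (-1,0,-4)
reduced forms (-1, 0, -4) vs (-1, 0, -4) ⇒ equivalent

yes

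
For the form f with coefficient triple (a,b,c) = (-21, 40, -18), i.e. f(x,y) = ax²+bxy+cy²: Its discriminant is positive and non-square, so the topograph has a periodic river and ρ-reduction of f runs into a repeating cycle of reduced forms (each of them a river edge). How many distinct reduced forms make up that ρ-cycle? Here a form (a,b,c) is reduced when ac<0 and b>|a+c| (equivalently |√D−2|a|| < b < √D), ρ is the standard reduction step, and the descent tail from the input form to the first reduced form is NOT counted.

D = 88, ⌊√D⌋ = 9
descent: ρ → (-18,-4,1)
descent: ρ → (1,8,-6)  [lands on river]
river: ρ → (-6,4,3)
river: ρ → (3,8,-2)
river: ρ → (-2,8,3)
river: ρ → (3,4,-6)
river: ρ → (-6,8,1)
ρ-cycle length = 6 (tail of 2 descent steps not counted)

6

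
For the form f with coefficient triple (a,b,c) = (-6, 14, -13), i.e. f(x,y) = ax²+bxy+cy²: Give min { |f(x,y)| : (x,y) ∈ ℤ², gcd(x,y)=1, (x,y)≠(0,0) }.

translate: b→-2 (≡-14 mod 12), so (6,-14,13)→(6,-2,5)
flip: (6,-2,5)→(5,2,6)
reduced (well bottom): (5,2,6) with a≤c, −a<b≤a
well minimum |f| = |-5| = 5 (negative-definite)

5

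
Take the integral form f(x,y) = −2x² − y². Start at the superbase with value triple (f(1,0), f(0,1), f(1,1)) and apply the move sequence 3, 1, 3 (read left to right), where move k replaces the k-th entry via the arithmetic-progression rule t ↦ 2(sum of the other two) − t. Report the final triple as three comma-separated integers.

start (-2,-1,-3) = (f(1,0),f(0,1),f(1,1))
replace slot 3: 2·((-2)+(-1)) − (-3) = -3 → (-2,-1,-3)
replace slot 1: 2·((-1)+(-3)) − (-2) = -6 → (-6,-1,-3)
replace slot 3: 2·((-6)+(-1)) − (-3) = -11 → (-6,-1,-11)

-6,-1,-11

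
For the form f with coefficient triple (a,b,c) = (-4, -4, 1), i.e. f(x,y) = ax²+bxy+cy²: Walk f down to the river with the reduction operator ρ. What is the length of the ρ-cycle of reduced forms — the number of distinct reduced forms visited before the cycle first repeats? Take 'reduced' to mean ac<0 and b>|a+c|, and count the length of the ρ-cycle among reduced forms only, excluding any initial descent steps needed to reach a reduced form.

D = 32, ⌊√D⌋ = 5
descent: ρ → (1,4,-4)  [lands on river]
river: ρ → (-4,4,1)
ρ-cycle length = 2 (tail of 1 descent step not counted)

2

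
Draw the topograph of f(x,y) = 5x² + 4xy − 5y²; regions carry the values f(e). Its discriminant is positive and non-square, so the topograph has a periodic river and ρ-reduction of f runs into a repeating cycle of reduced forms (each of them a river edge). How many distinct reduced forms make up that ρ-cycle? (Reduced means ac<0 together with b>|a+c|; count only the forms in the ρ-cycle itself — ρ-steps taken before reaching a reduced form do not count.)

D = 116, ⌊√D⌋ = 10
river: ρ → (-5,6,4)
river: ρ → (4,10,-1)
river: ρ → (-1,10,4)
river: ρ → (4,6,-5)
river: ρ → (-5,4,5)
river: ρ → (5,6,-4)
river: ρ → (-4,10,1)
river: ρ → (1,10,-4)
river: ρ → (-4,6,5)
river: ρ → (5,4,-5)
ρ-cycle length = 10 (tail of 0 descent steps not counted)

10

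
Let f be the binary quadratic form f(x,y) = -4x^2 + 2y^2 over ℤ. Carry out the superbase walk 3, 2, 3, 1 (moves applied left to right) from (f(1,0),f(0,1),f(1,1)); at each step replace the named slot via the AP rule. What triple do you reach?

start (-4,2,-2) = (f(1,0),f(0,1),f(1,1))
replace slot 3: 2·((-4)+2) − (-2) = -2 → (-4,2,-2)
replace slot 2: 2·((-4)+(-2)) − 2 = -14 → (-4,-14,-2)
replace slot 3: 2·((-4)+(-14)) − (-2) = -34 → (-4,-14,-34)
replace slot 1: 2·((-14)+(-34)) − (-4) = -92 → (-92,-14,-34)

-92,-14,-34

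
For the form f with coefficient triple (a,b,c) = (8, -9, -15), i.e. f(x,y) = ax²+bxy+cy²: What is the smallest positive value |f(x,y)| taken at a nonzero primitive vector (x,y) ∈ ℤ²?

descent: ρ → (-15,9,8)  [lands on river]
river: ρ → (8,23,-1)
river: ρ → (-1,23,8)
river: ρ → (8,9,-15)
river: ρ → (-15,21,2)
river: ρ → (2,23,-4)
river: ρ → (-4,17,17)
river: ρ → (17,17,-4)
river: ρ → (-4,23,2)
river: ρ → (2,21,-15)
closes: descent 1, river 10
min |a| on river = 1

1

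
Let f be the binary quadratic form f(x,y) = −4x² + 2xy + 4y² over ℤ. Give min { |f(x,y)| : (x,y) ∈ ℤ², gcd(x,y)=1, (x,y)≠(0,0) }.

river: ρ → (4,6,-2)
river: ρ → (-2,6,4)
river: ρ → (4,2,-4)
river: ρ → (-4,6,2)
river: ρ → (2,6,-4)
river: ρ → (-4,2,4)
closes: descent 0, river 6
min |a| on river = 2

2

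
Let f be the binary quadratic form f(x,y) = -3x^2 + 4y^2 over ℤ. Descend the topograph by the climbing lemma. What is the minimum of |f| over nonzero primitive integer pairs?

descent: ρ → (4,0,-3)
descent: ρ → (-3,6,1)  [lands on river]
river: ρ → (1,6,-3)
closes: descent 2, river 2
min |a| on river = 1

1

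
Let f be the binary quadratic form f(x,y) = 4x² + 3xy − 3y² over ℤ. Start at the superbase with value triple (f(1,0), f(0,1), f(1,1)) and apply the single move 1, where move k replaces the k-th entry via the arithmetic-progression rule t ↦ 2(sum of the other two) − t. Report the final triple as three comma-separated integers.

start (4,-3,4) = (f(1,0),f(0,1),f(1,1))
replace slot 1: 2·((-3)+4) − 4 = -2 → (-2,-3,4)

-2,-3,4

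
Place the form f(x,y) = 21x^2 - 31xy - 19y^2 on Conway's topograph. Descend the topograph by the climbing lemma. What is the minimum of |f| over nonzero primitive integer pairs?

descent: ρ → (-19,31,21)  [lands on river]
river: ρ → (21,11,-29)
river: ρ → (-29,47,3)
river: ρ → (3,49,-13)
river: ρ → (-13,29,33)
river: ρ → (33,37,-9)
river: ρ → (-9,35,37)
river: ρ → (37,39,-7)
river: ρ → (-7,45,19)
river: ρ → (19,31,-21)
river: ρ → (-21,11,29)
river: ρ → (29,47,-3)
river: ρ → (-3,49,13)
river: ρ → (13,29,-33)
river: ρ → (-33,37,9)
river: ρ → (9,35,-37)
river: ρ → (-37,39,7)
river: ρ → (7,45,-19)
closes: descent 1, river 18
min |a| on river = 3

3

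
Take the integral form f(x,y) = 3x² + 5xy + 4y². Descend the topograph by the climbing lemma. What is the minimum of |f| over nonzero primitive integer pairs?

translate: b→-1 (≡5 mod 6), so (3,5,4)→(3,-1,2)
flip: (3,-1,2)→(2,1,3)
reduced (well bottom): (2,1,3) with a≤c, −a<b≤a
well minimum = a = 2

2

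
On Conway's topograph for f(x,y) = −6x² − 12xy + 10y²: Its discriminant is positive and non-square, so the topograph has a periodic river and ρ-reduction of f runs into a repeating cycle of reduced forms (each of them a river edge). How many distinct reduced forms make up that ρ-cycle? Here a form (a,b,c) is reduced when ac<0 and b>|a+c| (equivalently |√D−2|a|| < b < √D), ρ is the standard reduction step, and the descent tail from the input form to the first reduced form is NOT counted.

D = 384, ⌊√D⌋ = 19
descent: ρ → (10,12,-6)  [lands on river]
river: ρ → (-6,12,10)
river: ρ → (10,8,-8)
river: ρ → (-8,8,10)
ρ-cycle length = 4 (tail of 1 descent step not counted)

4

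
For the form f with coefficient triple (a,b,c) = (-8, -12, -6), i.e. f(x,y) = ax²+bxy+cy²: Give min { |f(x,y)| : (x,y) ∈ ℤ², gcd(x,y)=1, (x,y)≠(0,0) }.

translate: b→-4 (≡12 mod 16), so (8,12,6)→(8,-4,2)
flip: (8,-4,2)→(2,4,8)
translate: b→0 (≡4 mod 4), so (2,4,8)→(2,0,6)
reduced (well bottom): (2,0,6) with a≤c, −a<b≤a
well minimum |f| = |-2| = 2 (negative-definite)

2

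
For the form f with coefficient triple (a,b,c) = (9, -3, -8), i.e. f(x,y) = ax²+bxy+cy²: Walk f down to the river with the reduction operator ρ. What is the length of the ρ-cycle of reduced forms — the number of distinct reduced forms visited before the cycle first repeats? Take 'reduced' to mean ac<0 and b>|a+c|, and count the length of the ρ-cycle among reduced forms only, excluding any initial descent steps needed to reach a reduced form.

D = 297, ⌊√D⌋ = 17
descent: ρ → (-8,3,9)  [lands on river]
river: ρ → (9,15,-2)
river: ρ → (-2,17,1)
river: ρ → (1,17,-2)
river: ρ → (-2,15,9)
river: ρ → (9,3,-8)
river: ρ → (-8,13,4)
river: ρ → (4,11,-11)
river: ρ → (-11,11,4)
river: ρ → (4,13,-8)
ρ-cycle length = 10 (tail of 1 descent step not counted)

10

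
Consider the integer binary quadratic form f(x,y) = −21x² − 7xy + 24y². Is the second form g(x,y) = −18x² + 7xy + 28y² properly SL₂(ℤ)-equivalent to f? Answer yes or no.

D₁ = 2065, D₂ = 2065
river cycle of f (length 28): (24, 7, -21), (-21, 35, 10), (10, 45, -1), (-1, 45, 10), (10, 35, -21), (-21, 7, 24), (24, 41, -4), (-4, 39, 34), (34, 29, -9), (-9, 43, 6), … (18 more)
river cycle of g (length 28): (-18, 43, 3), (3, 41, -32), (-32, 23, 12), (12, 25, -30), (-30, 35, 7), (7, 35, -30), (-30, 25, 12), (12, 23, -32), (-32, 41, 3), (3, 43, -18), … (18 more)
cycles differ ⇒ inequivalent

no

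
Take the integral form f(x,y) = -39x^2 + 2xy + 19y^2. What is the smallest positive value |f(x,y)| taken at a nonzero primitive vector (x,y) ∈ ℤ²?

descent: ρ → (19,36,-22)  [lands on river]
river: ρ → (-22,52,3)
river: ρ → (3,50,-39)
river: ρ → (-39,28,14)
river: ρ → (14,28,-39)
river: ρ → (-39,50,3)
river: ρ → (3,52,-22)
river: ρ → (-22,36,19)
river: ρ → (19,40,-18)
river: ρ → (-18,32,27)
river: ρ → (27,22,-23)
river: ρ → (-23,24,26)
river: ρ → (26,28,-21)
river: ρ → (-21,14,33)
river: ρ → (33,52,-2)
river: ρ → (-2,52,33)
river: ρ → (33,14,-21)
river: ρ → (-21,28,26)
river: ρ → (26,24,-23)
river: ρ → (-23,22,27)
river: ρ → (27,32,-18)
river: ρ → (-18,40,19)
closes: descent 1, river 22
min |a| on river = 2

2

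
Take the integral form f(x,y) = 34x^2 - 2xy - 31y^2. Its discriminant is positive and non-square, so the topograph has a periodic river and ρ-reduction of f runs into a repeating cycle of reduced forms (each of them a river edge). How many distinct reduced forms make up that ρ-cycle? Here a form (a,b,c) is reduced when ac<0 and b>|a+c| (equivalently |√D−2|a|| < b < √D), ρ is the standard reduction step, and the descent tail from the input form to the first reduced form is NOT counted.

D = 4220, ⌊√D⌋ = 64
descent: ρ → (-31,64,1)  [lands on river]
river: ρ → (1,64,-31)
river: ρ → (-31,60,5)
river: ρ → (5,60,-31)
ρ-cycle length = 4 (tail of 1 descent step not counted)

4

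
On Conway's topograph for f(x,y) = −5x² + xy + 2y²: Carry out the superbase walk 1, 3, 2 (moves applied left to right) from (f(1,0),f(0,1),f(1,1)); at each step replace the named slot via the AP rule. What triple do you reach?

start (-5,2,-2) = (f(1,0),f(0,1),f(1,1))
replace slot 1: 2·(2+(-2)) − (-5) = 5 → (5,2,-2)
replace slot 3: 2·(5+2) − (-2) = 16 → (5,2,16)
replace slot 2: 2·(5+16) − 2 = 40 → (5,40,16)

5,40,16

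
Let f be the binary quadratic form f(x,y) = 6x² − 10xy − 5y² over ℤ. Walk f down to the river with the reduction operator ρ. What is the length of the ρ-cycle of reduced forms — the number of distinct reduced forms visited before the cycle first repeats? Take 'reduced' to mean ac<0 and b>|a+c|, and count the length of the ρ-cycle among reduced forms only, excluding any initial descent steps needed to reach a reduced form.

D = 220, ⌊√D⌋ = 14
descent: ρ → (-5,10,6)  [lands on river]
river: ρ → (6,14,-1)
river: ρ → (-1,14,6)
river: ρ → (6,10,-5)
ρ-cycle length = 4 (tail of 1 descent step not counted)

4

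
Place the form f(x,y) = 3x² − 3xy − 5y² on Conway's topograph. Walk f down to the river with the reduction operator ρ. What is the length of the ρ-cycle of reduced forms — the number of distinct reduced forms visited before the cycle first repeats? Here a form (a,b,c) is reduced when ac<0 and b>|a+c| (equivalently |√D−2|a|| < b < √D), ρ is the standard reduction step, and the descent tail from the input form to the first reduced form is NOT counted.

D = 69, ⌊√D⌋ = 8
descent: ρ → (-5,3,3)  [lands on river]
river: ρ → (3,3,-5)
river: ρ → (-5,7,1)
river: ρ → (1,7,-5)
ρ-cycle length = 4 (tail of 1 descent step not counted)

4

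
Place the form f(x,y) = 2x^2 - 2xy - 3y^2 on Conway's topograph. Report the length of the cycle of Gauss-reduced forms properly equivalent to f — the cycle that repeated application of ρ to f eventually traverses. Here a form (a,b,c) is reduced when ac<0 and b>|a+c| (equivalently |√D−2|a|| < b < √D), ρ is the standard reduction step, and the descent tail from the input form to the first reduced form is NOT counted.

D = 28, ⌊√D⌋ = 5
descent: ρ → (-3,2,2)  [lands on river]
river: ρ → (2,2,-3)
river: ρ → (-3,4,1)
river: ρ → (1,4,-3)
ρ-cycle length = 4 (tail of 1 descent step not counted)

4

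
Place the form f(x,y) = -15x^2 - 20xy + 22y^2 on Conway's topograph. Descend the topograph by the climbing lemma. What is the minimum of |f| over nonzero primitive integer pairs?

descent: ρ → (22,20,-15)  [lands on river]
river: ρ → (-15,40,2)
river: ρ → (2,40,-15)
river: ρ → (-15,20,22)
river: ρ → (22,24,-13)
river: ρ → (-13,28,18)
river: ρ → (18,8,-23)
river: ρ → (-23,38,3)
river: ρ → (3,40,-10)
river: ρ → (-10,40,3)
river: ρ → (3,38,-23)
river: ρ → (-23,8,18)
river: ρ → (18,28,-13)
river: ρ → (-13,24,22)
closes: descent 1, river 14
min |a| on river = 2

2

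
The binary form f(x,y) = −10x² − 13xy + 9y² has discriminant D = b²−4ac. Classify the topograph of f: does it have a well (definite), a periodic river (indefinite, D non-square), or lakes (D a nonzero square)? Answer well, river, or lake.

D = b²−4ac = (-13)² − 4·(-10)·9 = 529
D = 23² is a perfect square ⇒ form factors over ℤ ⇒ lakes

lake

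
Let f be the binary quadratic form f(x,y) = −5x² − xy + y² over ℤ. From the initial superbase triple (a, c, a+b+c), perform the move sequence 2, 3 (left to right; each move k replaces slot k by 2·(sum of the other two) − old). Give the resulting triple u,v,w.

start (-5,1,-5) = (f(1,0),f(0,1),f(1,1))
replace slot 2: 2·((-5)+(-5)) − 1 = -21 → (-5,-21,-5)
replace slot 3: 2·((-5)+(-21)) − (-5) = -47 → (-5,-21,-47)

-5,-21,-47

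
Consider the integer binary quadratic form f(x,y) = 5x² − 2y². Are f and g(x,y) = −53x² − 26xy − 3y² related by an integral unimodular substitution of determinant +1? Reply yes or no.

D₁ = 40, D₂ = 40
river cycle of f (length 6): (-2, 4, 3), (3, 2, -3), (-3, 4, 2), (2, 4, -3), (-3, 2, 3), (3, 4, -2)
river cycle of g (length 6): (-3, 2, 3), (3, 4, -2), (-2, 4, 3), (3, 2, -3), (-3, 4, 2), (2, 4, -3)
cycles coincide ⇒ equivalent

yes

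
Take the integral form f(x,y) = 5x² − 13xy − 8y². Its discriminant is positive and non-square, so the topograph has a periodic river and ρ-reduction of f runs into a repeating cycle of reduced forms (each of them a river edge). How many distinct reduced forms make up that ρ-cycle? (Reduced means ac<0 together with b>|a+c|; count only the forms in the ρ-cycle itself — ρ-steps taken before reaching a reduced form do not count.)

D = 329, ⌊√D⌋ = 18
descent: ρ → (-8,13,5)  [lands on river]
river: ρ → (5,17,-2)
river: ρ → (-2,15,13)
river: ρ → (13,11,-4)
river: ρ → (-4,13,10)
river: ρ → (10,7,-7)
river: ρ → (-7,7,10)
river: ρ → (10,13,-4)
river: ρ → (-4,11,13)
river: ρ → (13,15,-2)
river: ρ → (-2,17,5)
river: ρ → (5,13,-8)
river: ρ → (-8,3,10)
river: ρ → (10,17,-1)
river: ρ → (-1,17,10)
river: ρ → (10,3,-8)
ρ-cycle length = 16 (tail of 1 descent step not counted)

16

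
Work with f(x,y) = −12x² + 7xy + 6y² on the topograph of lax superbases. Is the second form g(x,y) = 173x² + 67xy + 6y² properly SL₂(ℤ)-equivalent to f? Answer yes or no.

D₁ = 337, D₂ = 337
river cycle of f (length 42): (6, 17, -2), (-2, 15, 14), (14, 13, -3), (-3, 17, 4), (4, 15, -7), (-7, 13, 6), (6, 11, -9), (-9, 7, 8), (8, 9, -8), (-8, 7, 9), … (32 more)
river cycle of g (length 42): (6, 17, -2), (-2, 15, 14), (14, 13, -3), (-3, 17, 4), (4, 15, -7), (-7, 13, 6), (6, 11, -9), (-9, 7, 8), (8, 9, -8), (-8, 7, 9), … (32 more)
cycles coincide ⇒ equivalent

yes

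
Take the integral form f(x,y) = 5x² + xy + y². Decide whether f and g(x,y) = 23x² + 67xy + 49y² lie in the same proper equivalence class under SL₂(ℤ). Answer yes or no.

D₁ = -19, D₂ = -19
f: flip: (5,1,1)→(1,-1,5)
f: translate: b→1 (≡-1 mod 2), so (1,-1,5)→(1,1,5)
f: reduced (well bottom): (1,1,5) with a≤c, −a<b≤a
g: translate: b→21 (≡67 mod 46), so (23,67,49)→(23,21,5)
g: flip: (23,21,5)→(5,-21,23)
g: translate: b→-1 (≡-21 mod 10), so (5,-21,23)→(5,-1,1)
g: flip: (5,-1,1)→(1,1,5)
g: reduced (well bottom): (1,1,5) with a≤c, −a<b≤a
reduced forms (1, 1, 5) vs (1, 1, 5) ⇒ equivalent

yes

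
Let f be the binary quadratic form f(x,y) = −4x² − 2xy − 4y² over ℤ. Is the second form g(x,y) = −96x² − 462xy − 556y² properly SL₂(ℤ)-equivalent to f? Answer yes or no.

D₁ = -60, D₂ = -60
f is negative-definite; reduce −f:
−f: reduced (well bottom): (4,2,4) with a≤c, −a<b≤a
flip sign back: reduced form of f is (-4,-2,-4)
g is negative-definite; reduce −g:
−g: translate: b→78 (≡462 mod 192), so (96,462,556)→(96,78,16)
−g: flip: (96,78,16)→(16,-78,96)
−g: translate: b→-14 (≡-78 mod 32), so (16,-78,96)→(16,-14,4)
−g: flip: (16,-14,4)→(4,14,16)
−g: translate: b→-2 (≡14 mod 8), so (4,14,16)→(4,-2,4)
−g: flip: (4,-2,4)→(4,2,4)
−g: reduced (well bottom): (4,2,4) with a≤c, −a<b≤a
flip sign back: reduced form of g is (-4,-2,-4)
reduced forms (-4, -2, -4) vs (-4, -2, -4) ⇒ equivalent

yes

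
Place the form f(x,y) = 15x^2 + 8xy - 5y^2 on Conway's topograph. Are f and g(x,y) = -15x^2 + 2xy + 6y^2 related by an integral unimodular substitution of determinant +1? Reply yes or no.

D₁ = 364, D₂ = 364
river cycle of f (length 8): (-5, 12, 11), (11, 10, -6), (-6, 14, 7), (7, 14, -6), (-6, 10, 11), (11, 12, -5), (-5, 18, 2), (2, 18, -5)
river cycle of g (length 8): (6, 10, -11), (-11, 12, 5), (5, 18, -2), (-2, 18, 5), (5, 12, -11), (-11, 10, 6), (6, 14, -7), (-7, 14, 6)
cycles differ ⇒ inequivalent

no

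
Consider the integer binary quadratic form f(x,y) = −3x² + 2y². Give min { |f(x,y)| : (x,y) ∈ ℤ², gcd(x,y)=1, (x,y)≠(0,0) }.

descent: ρ → (2,4,-1)  [lands on river]
river: ρ → (-1,4,2)
closes: descent 1, river 2
min |a| on river = 1

1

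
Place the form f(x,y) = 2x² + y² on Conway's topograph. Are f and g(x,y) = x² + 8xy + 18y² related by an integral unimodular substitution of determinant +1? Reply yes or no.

D₁ = -8, D₂ = -8
f: flip: (2,0,1)→(1,0,2)
f: reduced (well bottom): (1,0,2) with a≤c, −a<b≤a
g: translate: b→0 (≡8 mod 2), so (1,8,18)→(1,0,2)
g: reduced (well bottom): (1,0,2) with a≤c, −a<b≤a
reduced forms (1, 0, 2) vs (1, 0, 2) ⇒ equivalent

yes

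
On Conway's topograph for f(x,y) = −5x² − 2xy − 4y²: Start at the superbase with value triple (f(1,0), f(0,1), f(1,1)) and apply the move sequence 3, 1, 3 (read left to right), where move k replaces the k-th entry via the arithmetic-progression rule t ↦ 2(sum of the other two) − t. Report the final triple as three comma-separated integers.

start (-5,-4,-11) = (f(1,0),f(0,1),f(1,1))
replace slot 3: 2·((-5)+(-4)) − (-11) = -7 → (-5,-4,-7)
replace slot 1: 2·((-4)+(-7)) − (-5) = -17 → (-17,-4,-7)
replace slot 3: 2·((-17)+(-4)) − (-7) = -35 → (-17,-4,-35)

-17,-4,-35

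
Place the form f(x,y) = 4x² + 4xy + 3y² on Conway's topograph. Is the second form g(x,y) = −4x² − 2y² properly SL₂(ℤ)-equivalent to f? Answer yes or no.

D₁ = -32, D₂ = -32
f: flip: (4,4,3)→(3,-4,4)
f: translate: b→2 (≡-4 mod 6), so (3,-4,4)→(3,2,3)
f: reduced (well bottom): (3,2,3) with a≤c, −a<b≤a
g is negative-definite; reduce −g:
−g: flip: (4,0,2)→(2,0,4)
−g: reduced (well bottom): (2,0,4) with a≤c, −a<b≤a
flip sign back: reduced form of g is (-2,0,-4)
reduced forms (3, 2, 3) vs (-2, 0, -4) ⇒ inequivalent

no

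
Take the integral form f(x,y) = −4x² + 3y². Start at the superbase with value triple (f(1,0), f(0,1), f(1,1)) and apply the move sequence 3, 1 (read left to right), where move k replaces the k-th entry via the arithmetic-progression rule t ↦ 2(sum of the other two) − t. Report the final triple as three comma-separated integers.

start (-4,3,-1) = (f(1,0),f(0,1),f(1,1))
replace slot 3: 2·((-4)+3) − (-1) = -1 → (-4,3,-1)
replace slot 1: 2·(3+(-1)) − (-4) = 8 → (8,3,-1)

8,3,-1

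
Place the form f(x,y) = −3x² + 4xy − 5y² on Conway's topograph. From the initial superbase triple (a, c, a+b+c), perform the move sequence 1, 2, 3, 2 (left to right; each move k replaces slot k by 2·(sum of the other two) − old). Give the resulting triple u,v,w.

start (-3,-5,-4) = (f(1,0),f(0,1),f(1,1))
replace slot 1: 2·((-5)+(-4)) − (-3) = -15 → (-15,-5,-4)
replace slot 2: 2·((-15)+(-4)) − (-5) = -33 → (-15,-33,-4)
replace slot 3: 2·((-15)+(-33)) − (-4) = -92 → (-15,-33,-92)
replace slot 2: 2·((-15)+(-92)) − (-33) = -181 → (-15,-181,-92)

-15,-181,-92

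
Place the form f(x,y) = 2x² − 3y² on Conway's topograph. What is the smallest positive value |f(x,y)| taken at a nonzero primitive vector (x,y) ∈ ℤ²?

descent: ρ → (-3,0,2)
descent: ρ → (2,4,-1)  [lands on river]
river: ρ → (-1,4,2)
closes: descent 2, river 2
min |a| on river = 1

1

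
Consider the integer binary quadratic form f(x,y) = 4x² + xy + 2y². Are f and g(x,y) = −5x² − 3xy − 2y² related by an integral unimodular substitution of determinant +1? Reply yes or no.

D₁ = -31, D₂ = -31
f: flip: (4,1,2)→(2,-1,4)
f: reduced (well bottom): (2,-1,4) with a≤c, −a<b≤a
g is negative-definite; reduce −g:
−g: flip: (5,3,2)→(2,-3,5)
−g: translate: b→1 (≡-3 mod 4), so (2,-3,5)→(2,1,4)
−g: reduced (well bottom): (2,1,4) with a≤c, −a<b≤a
flip sign back: reduced form of g is (-2,-1,-4)
reduced forms (2, -1, 4) vs (-2, -1, -4) ⇒ inequivalent

no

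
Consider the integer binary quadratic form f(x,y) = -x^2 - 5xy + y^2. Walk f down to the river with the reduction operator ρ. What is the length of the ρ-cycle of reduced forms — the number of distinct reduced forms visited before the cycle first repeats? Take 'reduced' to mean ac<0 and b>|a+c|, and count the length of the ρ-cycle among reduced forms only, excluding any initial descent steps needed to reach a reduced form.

D = 29, ⌊√D⌋ = 5
descent: ρ → (1,5,-1)  [lands on river]
river: ρ → (-1,5,1)
ρ-cycle length = 2 (tail of 1 descent step not counted)

2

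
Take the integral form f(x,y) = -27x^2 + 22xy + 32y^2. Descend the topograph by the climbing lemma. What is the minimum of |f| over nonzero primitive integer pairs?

river: ρ → (32,42,-17)
river: ρ → (-17,60,5)
river: ρ → (5,60,-17)
river: ρ → (-17,42,32)
river: ρ → (32,22,-27)
river: ρ → (-27,32,27)
river: ρ → (27,22,-32)
river: ρ → (-32,42,17)
river: ρ → (17,60,-5)
river: ρ → (-5,60,17)
river: ρ → (17,42,-32)
river: ρ → (-32,22,27)
river: ρ → (27,32,-27)
river: ρ → (-27,22,32)
closes: descent 0, river 14
min |a| on river = 5

5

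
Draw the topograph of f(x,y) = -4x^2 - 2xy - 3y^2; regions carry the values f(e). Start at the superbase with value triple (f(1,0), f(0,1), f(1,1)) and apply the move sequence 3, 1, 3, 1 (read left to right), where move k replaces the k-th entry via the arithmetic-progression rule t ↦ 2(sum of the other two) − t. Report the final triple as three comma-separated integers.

start (-4,-3,-9) = (f(1,0),f(0,1),f(1,1))
replace slot 3: 2·((-4)+(-3)) − (-9) = -5 → (-4,-3,-5)
replace slot 1: 2·((-3)+(-5)) − (-4) = -12 → (-12,-3,-5)
replace slot 3: 2·((-12)+(-3)) − (-5) = -25 → (-12,-3,-25)
replace slot 1: 2·((-3)+(-25)) − (-12) = -44 → (-44,-3,-25)

-44,-3,-25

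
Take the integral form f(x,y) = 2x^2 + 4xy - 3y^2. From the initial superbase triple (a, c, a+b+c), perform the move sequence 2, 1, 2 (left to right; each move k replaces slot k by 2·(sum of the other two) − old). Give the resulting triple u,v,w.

start (2,-3,3) = (f(1,0),f(0,1),f(1,1))
replace slot 2: 2·(2+3) − (-3) = 13 → (2,13,3)
replace slot 1: 2·(13+3) − 2 = 30 → (30,13,3)
replace slot 2: 2·(30+3) − 13 = 53 → (30,53,3)

30,53,3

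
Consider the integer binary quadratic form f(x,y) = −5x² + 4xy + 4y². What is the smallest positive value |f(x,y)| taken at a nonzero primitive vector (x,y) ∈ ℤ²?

river: ρ → (4,4,-5)
river: ρ → (-5,6,3)
river: ρ → (3,6,-5)
river: ρ → (-5,4,4)
closes: descent 0, river 4
min |a| on river = 3

3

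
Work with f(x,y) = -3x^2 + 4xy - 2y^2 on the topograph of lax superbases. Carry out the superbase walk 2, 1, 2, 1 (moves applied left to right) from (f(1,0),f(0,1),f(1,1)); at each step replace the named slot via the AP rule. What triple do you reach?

start (-3,-2,-1) = (f(1,0),f(0,1),f(1,1))
replace slot 2: 2·((-3)+(-1)) − (-2) = -6 → (-3,-6,-1)
replace slot 1: 2·((-6)+(-1)) − (-3) = -11 → (-11,-6,-1)
replace slot 2: 2·((-11)+(-1)) − (-6) = -18 → (-11,-18,-1)
replace slot 1: 2·((-18)+(-1)) − (-11) = -27 → (-27,-18,-1)

-27,-18,-1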